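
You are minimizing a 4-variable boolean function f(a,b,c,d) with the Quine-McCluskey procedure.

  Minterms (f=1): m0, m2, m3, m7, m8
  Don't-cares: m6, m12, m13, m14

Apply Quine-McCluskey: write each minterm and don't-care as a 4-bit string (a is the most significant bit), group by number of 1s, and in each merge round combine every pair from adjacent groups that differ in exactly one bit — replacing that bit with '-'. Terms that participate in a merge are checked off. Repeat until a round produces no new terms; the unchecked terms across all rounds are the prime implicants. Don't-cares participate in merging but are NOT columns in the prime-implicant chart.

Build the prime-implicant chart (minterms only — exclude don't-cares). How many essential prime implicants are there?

1

Round 0: 0000✓ 0010✓ 0011✓ 0110✓ 0111✓ 1000✓ 1100✓ 1101✓ 1110✓
Round 1: -000 -110 0-10✓ 0-11✓ 00-0 001-✓ 011-✓ 1-00 11-0 110-
Round 2: 0-1-
PIs = {-000, -110, 0-1-, 00-0, 1-00, 11-0, 110-}
Coverage chart:
  m0: -000,00-0
  m2: 0-1-,00-0
  m3: 0-1- ←essential
  m7: 0-1- ←essential
  m8: -000,1-00
Essential: 0-1-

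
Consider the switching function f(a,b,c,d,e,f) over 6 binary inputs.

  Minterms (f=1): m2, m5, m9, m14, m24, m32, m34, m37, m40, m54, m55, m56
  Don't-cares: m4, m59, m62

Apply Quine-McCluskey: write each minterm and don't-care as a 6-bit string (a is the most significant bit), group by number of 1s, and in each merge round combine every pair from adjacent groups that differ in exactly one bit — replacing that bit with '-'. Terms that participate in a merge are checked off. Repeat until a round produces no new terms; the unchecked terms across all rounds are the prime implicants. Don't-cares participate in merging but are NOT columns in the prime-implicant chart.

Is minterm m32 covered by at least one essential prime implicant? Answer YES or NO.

NO

size-2^0 implicants → 000010(✓)  000100(✓)  000101(✓)  001001  001110  011000(✓)  100000(✓)  100010(✓)  100101(✓)  101000(✓)  110110(✓)  110111(✓)  111000(✓)  111011  111110(✓)
size-2^1 implicants → -00010  -00101  -11000  00010-  1-1000  10-000  1000-0  11-110  11011-
Unchecked terms (primes): -00010, -00101, -11000, 00010-, 001001, 001110, 1-1000, 10-000, 1000-0, 11-110, 11011-, 111011
Minterm coverage:
  m2 ⊆ -00010 [E]
  m5 ⊆ -00101,00010-
  m9 ⊆ 001001 [E]
  m14 ⊆ 001110 [E]
  m24 ⊆ -11000 [E]
  m32 ⊆ 10-000,1000-0
  m34 ⊆ -00010,1000-0
  m37 ⊆ -00101 [E]
  m40 ⊆ 1-1000,10-000
  m54 ⊆ 11-110,11011-
  m55 ⊆ 11011- [E]
  m56 ⊆ -11000,1-1000
E = {-00010, -00101, -11000, 001001, 001110, 11011-}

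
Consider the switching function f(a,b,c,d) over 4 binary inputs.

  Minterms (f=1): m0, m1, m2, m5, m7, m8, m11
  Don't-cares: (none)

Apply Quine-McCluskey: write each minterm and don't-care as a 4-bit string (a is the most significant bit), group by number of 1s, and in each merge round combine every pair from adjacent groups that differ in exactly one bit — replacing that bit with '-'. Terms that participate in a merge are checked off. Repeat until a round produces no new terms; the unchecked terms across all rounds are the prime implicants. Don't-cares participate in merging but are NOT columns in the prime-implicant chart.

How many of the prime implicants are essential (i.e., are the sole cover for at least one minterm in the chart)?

size-2^0 implicants → 0000(✓)  0001(✓)  0010(✓)  0101(✓)  0111(✓)  1000(✓)  1011
size-2^1 implicants → -000  0-01  00-0  000-  01-1
Unchecked terms (primes): -000, 0-01, 00-0, 000-, 01-1, 1011
Minterm coverage:
  m0 ⊆ -000,00-0,000-
  m1 ⊆ 0-01,000-
  m2 ⊆ 00-0 [E]
  m5 ⊆ 0-01,01-1
  m7 ⊆ 01-1 [E]
  m8 ⊆ -000 [E]
  m11 ⊆ 1011 [E]
E = {-000, 00-0, 01-1, 1011}

4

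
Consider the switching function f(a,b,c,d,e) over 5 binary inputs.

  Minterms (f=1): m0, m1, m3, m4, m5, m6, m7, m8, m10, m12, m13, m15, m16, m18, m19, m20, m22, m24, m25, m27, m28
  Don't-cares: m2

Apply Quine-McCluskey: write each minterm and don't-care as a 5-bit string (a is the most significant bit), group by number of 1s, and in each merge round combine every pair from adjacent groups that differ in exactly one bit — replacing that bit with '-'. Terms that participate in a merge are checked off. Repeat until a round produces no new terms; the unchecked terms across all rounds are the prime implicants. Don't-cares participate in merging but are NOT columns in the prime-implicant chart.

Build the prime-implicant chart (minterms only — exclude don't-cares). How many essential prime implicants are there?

Round 0: 00000✓ 00001✓ 00010✓ 00011✓ 00100✓ 00101✓ 00110✓ 00111✓ 01000✓ 01010✓ 01100✓ 01101✓ 01111✓ 10000✓ 10010✓ 10011✓ 10100✓ 10110✓ 11000✓ 11001✓ 11011✓ 11100✓
Round 1: -0000✓ -0010✓ -0011✓ -0100✓ -0110✓ -1000✓ -1100✓ 0-000✓ 0-010✓ 0-100✓ 0-101✓ 0-111✓ 00-00✓ 00-01✓ 00-10✓ 00-11✓ 000-0✓ 000-1✓ 0000-✓ 0001-✓ 001-0✓ 001-1✓ 0010-✓ 0011-✓ 01-00✓ 010-0✓ 011-1✓ 0110-✓ 1-000✓ 1-011 1-100✓ 10-00✓ 10-10✓ 100-0✓ 1001-✓ 101-0✓ 11-00✓ 110-1 1100-
Round 2: --000✓ --100✓ -0-00✓ -0-10✓ -00-0✓ -001- -01-0✓ -1-00✓ 0--00✓ 0-0-0 0-1-1 0-10- 00--0✓ 00--1✓ 00-0-✓ 00-1-✓ 000--✓ 001--✓ 1--00✓ 10--0✓
Round 3: ---00 -0--0 00---
PIs = {---00, -0--0, -001-, 0-0-0, 0-1-1, 0-10-, 00---, 1-011, 110-1, 1100-}
Coverage chart:
  m0: ---00,-0--0,0-0-0,00---
  m1: 00--- ←essential
  m3: -001-,00---
  m4: ---00,-0--0,0-10-,00---
  m5: 0-1-1,0-10-,00---
  m6: -0--0,00---
  m7: 0-1-1,00---
  m8: ---00,0-0-0
  m10: 0-0-0 ←essential
  m12: ---00,0-10-
  m13: 0-1-1,0-10-
  m15: 0-1-1 ←essential
  m16: ---00,-0--0
  m18: -0--0,-001-
  m19: -001-,1-011
  m20: ---00,-0--0
  m22: -0--0 ←essential
  m24: ---00,1100-
  m25: 110-1,1100-
  m27: 1-011,110-1
  m28: ---00 ←essential
Essential: ---00, -0--0, 0-0-0, 0-1-1, 00---

5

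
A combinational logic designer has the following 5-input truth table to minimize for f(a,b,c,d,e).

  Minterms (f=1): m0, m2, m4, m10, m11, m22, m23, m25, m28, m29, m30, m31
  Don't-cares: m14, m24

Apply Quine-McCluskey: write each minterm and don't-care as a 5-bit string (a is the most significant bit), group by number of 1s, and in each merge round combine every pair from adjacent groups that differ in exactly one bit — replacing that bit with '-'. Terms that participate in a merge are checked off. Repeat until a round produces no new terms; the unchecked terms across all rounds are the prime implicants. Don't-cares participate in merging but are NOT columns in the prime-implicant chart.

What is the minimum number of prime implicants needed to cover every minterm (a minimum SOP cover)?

size-2^0 implicants → 00000(✓)  00010(✓)  00100(✓)  01010(✓)  01011(✓)  01110(✓)  10110(✓)  10111(✓)  11000(✓)  11001(✓)  11100(✓)  11101(✓)  11110(✓)  11111(✓)
size-2^1 implicants → -1110  0-010  00-00  000-0  01-10  0101-  1-110(✓)  1-111(✓)  1011-(✓)  11-00(✓)  11-01(✓)  1100-(✓)  111-0(✓)  111-1(✓)  1110-(✓)  1111-(✓)
size-2^2 implicants → 1-11-  11-0-  111--
Unchecked terms (primes): -1110, 0-010, 00-00, 000-0, 01-10, 0101-, 1-11-, 11-0-, 111--
Minterm coverage:
  m0 ⊆ 00-00,000-0
  m2 ⊆ 0-010,000-0
  m4 ⊆ 00-00 [E]
  m10 ⊆ 0-010,01-10,0101-
  m11 ⊆ 0101- [E]
  m22 ⊆ 1-11- [E]
  m23 ⊆ 1-11- [E]
  m25 ⊆ 11-0- [E]
  m28 ⊆ 11-0-,111--
  m29 ⊆ 11-0-,111--
  m30 ⊆ -1110,1-11-,111--
  m31 ⊆ 1-11-,111--
E = {00-00, 0101-, 1-11-, 11-0-}
Petrick residual → 0-010
Cover = a'c'de' + a'b'd'e' + a'bc'd + acd + abd'  |cover|=5

5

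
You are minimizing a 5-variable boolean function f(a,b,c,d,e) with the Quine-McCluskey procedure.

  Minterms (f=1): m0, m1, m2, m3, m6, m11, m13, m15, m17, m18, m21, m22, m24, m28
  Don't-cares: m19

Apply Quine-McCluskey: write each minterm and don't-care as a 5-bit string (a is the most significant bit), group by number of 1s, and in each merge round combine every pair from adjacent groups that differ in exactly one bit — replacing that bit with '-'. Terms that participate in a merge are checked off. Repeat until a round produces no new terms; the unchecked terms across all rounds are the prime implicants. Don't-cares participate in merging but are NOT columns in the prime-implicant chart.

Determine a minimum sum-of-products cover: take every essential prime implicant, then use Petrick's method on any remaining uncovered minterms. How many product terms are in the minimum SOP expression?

size-2^0 implicants → 00000(✓)  00001(✓)  00010(✓)  00011(✓)  00110(✓)  01011(✓)  01101(✓)  01111(✓)  10001(✓)  10010(✓)  10011(✓)  10101(✓)  10110(✓)  11000(✓)  11100(✓)
size-2^1 implicants → -0001(✓)  -0010(✓)  -0011(✓)  -0110(✓)  0-011  00-10(✓)  000-0(✓)  000-1(✓)  0000-(✓)  0001-(✓)  01-11  011-1  10-01  10-10(✓)  100-1(✓)  1001-(✓)  11-00
size-2^2 implicants → -0-10  -00-1  -001-  000--
Unchecked terms (primes): -0-10, -00-1, -001-, 0-011, 000--, 01-11, 011-1, 10-01, 11-00
Minterm coverage:
  m0 ⊆ 000-- [E]
  m1 ⊆ -00-1,000--
  m2 ⊆ -0-10,-001-,000--
  m3 ⊆ -00-1,-001-,0-011,000--
  m6 ⊆ -0-10 [E]
  m11 ⊆ 0-011,01-11
  m13 ⊆ 011-1 [E]
  m15 ⊆ 01-11,011-1
  m17 ⊆ -00-1,10-01
  m18 ⊆ -0-10,-001-
  m21 ⊆ 10-01 [E]
  m22 ⊆ -0-10 [E]
  m24 ⊆ 11-00 [E]
  m28 ⊆ 11-00 [E]
E = {-0-10, 000--, 011-1, 10-01, 11-00}
Petrick residual → 0-011
Cover = b'de' + a'c'de + a'b'c' + a'bce + ab'd'e + abd'e'  |cover|=6

6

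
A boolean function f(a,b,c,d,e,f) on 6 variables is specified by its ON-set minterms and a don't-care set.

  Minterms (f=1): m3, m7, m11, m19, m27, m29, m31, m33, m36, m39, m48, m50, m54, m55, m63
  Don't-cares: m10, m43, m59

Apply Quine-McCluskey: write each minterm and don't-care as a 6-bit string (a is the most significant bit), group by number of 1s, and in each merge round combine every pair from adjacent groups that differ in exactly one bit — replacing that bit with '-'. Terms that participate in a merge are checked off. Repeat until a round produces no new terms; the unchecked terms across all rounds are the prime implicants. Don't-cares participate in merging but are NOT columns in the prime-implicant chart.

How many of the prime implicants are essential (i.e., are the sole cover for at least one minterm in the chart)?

5

Round 0: 000011✓ 000111✓ 001010✓ 001011✓ 010011✓ 011011✓ 011101✓ 011111✓ 100001 100100 100111✓ 101011✓ 110000✓ 110010✓ 110110✓ 110111✓ 111011✓ 111111✓
Round 1: -00111 -01011✓ -11011✓ -11111✓ 0-0011✓ 0-1011✓ 00-011✓ 000-11 00101- 01-011✓ 011-11✓ 0111-1 1-0111 1-1011✓ 11-111 110-10 1100-0 11011- 111-11✓
Round 2: --1011 -11-11 0--011
PIs = {--1011, -00111, -11-11, 0--011, 000-11, 00101-, 0111-1, 1-0111, 100001, 100100, 11-111, 110-10, 1100-0, 11011-}
Coverage chart:
  m3: 0--011,000-11
  m7: -00111,000-11
  m11: --1011,0--011,00101-
  m19: 0--011 ←essential
  m27: --1011,-11-11,0--011
  m29: 0111-1 ←essential
  m31: -11-11,0111-1
  m33: 100001 ←essential
  m36: 100100 ←essential
  m39: -00111,1-0111
  m48: 1100-0 ←essential
  m50: 110-10,1100-0
  m54: 110-10,11011-
  m55: 1-0111,11-111,11011-
  m63: -11-11,11-111
Essential: 0--011, 0111-1, 100001, 100100, 1100-0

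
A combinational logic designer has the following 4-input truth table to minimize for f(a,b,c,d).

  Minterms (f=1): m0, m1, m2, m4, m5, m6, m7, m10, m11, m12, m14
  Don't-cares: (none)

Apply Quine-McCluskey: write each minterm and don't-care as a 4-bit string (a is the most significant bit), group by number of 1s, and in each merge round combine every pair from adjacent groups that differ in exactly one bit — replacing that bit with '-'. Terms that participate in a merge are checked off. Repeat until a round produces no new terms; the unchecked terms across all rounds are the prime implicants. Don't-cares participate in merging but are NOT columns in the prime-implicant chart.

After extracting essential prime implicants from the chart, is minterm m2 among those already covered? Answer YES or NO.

Round 0: 0000✓ 0001✓ 0010✓ 0100✓ 0101✓ 0110✓ 0111✓ 1010✓ 1011✓ 1100✓ 1110✓
Round 1: -010✓ -100✓ -110✓ 0-00✓ 0-01✓ 0-10✓ 00-0✓ 000-✓ 01-0✓ 01-1✓ 010-✓ 011-✓ 1-10✓ 101- 11-0✓
Round 2: --10 -1-0 0--0 0-0- 01--
PIs = {--10, -1-0, 0--0, 0-0-, 01--, 101-}
Coverage chart:
  m0: 0--0,0-0-
  m1: 0-0- ←essential
  m2: --10,0--0
  m4: -1-0,0--0,0-0-,01--
  m5: 0-0-,01--
  m6: --10,-1-0,0--0,01--
  m7: 01-- ←essential
  m10: --10,101-
  m11: 101- ←essential
  m12: -1-0 ←essential
  m14: --10,-1-0
Essential: -1-0, 0-0-, 01--, 101-

NO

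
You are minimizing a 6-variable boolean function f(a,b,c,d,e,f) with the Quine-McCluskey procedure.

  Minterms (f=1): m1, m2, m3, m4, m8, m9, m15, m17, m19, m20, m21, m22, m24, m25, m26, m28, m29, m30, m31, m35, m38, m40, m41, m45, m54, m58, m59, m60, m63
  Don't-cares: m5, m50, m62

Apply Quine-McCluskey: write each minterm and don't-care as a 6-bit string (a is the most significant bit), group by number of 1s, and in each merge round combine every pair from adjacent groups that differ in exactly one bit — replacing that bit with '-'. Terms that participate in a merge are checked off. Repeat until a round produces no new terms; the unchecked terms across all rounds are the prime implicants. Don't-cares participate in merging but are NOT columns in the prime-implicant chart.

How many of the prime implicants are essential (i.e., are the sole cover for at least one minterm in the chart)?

10

[col 0] 000001*, 000010*, 000011*, 000100*, 000101*, 001000*, 001001*, 001111*, 010001*, 010011*, 010100*, 010101*, 010110*, 011000*, 011001*, 011010*, 011100*, 011101*, 011110*, 011111*, 100011*, 100110*, 101000*, 101001*, 101101*, 110010*, 110110*, 111010*, 111011*, 111100*, 111110*, 111111*
[col 1] -00011, -01000*, -01001*, -10110*, -11010*, -11100*, -11110*, -11111*, 0-0001*, 0-0011*, 0-0100*, 0-0101*, 0-1000*, 0-1001*, 0-1111, 00-001*, 000-01*, 0000-1*, 00001-, 00010-*, 00100-*, 01-001*, 01-100*, 01-101*, 01-110*, 010-01*, 0100-1*, 0101-0*, 01010-*, 011-00*, 011-01*, 011-10*, 0110-0*, 01100-*, 0111-0*, 0111-1*, 01110-*, 01111-*, 1-0110, 101-01, 10100-*, 11-010*, 11-110*, 110-10*, 111-10*, 111-11*, 11101-*, 1111-0*, 11111-*
[col 2] -0100-, -1-110, -11-10, -111-0, -1111-, 0--001, 0-0-01, 0-00-1, 0-010-, 0-100-, 01--01, 01-1-0, 01-10-, 011--0, 011-0-, 0111--, 11--10, 111-1-
Prime implicants: -00011, -0100-, -1-110, -11-10, -111-0, -1111-, 0--001, 0-0-01, 0-00-1, 0-010-, 0-100-, 0-1111, 00001-, 01--01, 01-1-0, 01-10-, 011--0, 011-0-, 0111--, 1-0110, 101-01, 11--10, 111-1-
PI chart (minterm → PIs covering it):
  1 | 0--001,0-0-01,0-00-1
  2 | 00001-  (sole → essential)
  3 | -00011,0-00-1,00001-
  4 | 0-010-  (sole → essential)
  8 | -0100-,0-100-
  9 | -0100-,0--001,0-100-
  15 | 0-1111  (sole → essential)
  17 | 0--001,0-0-01,0-00-1,01--01
  19 | 0-00-1  (sole → essential)
  20 | 0-010-,01-1-0,01-10-
  21 | 0-0-01,0-010-,01--01,01-10-
  22 | -1-110,01-1-0
  24 | 0-100-,011--0,011-0-
  25 | 0--001,0-100-,01--01,011-0-
  26 | -11-10,011--0
  28 | -111-0,01-1-0,01-10-,011--0,011-0-,0111--
  29 | 01--01,01-10-,011-0-,0111--
  30 | -1-110,-11-10,-111-0,-1111-,01-1-0,011--0,0111--
  31 | -1111-,0-1111,0111--
  35 | -00011  (sole → essential)
  38 | 1-0110  (sole → essential)
  40 | -0100-  (sole → essential)
  41 | -0100-,101-01
  45 | 101-01  (sole → essential)
  54 | -1-110,1-0110,11--10
  58 | -11-10,11--10,111-1-
  59 | 111-1-  (sole → essential)
  60 | -111-0  (sole → essential)
  63 | -1111-,111-1-
Essential prime implicants: -00011, -0100-, -111-0, 0-00-1, 0-010-, 0-1111, 00001-, 1-0110, 101-01, 111-1-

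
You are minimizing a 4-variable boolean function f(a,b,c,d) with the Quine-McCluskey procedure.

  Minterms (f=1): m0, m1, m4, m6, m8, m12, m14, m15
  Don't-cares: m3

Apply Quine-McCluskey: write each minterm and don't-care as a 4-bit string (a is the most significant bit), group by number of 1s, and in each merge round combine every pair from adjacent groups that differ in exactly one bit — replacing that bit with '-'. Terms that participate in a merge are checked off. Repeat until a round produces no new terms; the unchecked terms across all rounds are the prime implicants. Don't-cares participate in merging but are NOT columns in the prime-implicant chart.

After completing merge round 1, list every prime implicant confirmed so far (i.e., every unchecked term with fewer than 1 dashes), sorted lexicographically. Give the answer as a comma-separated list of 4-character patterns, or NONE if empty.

[col 0] 0000*, 0001*, 0011*, 0100*, 0110*, 1000*, 1100*, 1110*, 1111*
[col 1] -000*, -100*, -110*, 0-00*, 00-1, 000-, 01-0*, 1-00*, 11-0*, 111-
[col 2] --00, -1-0
Prime implicants: --00, -1-0, 00-1, 000-, 111-

NONE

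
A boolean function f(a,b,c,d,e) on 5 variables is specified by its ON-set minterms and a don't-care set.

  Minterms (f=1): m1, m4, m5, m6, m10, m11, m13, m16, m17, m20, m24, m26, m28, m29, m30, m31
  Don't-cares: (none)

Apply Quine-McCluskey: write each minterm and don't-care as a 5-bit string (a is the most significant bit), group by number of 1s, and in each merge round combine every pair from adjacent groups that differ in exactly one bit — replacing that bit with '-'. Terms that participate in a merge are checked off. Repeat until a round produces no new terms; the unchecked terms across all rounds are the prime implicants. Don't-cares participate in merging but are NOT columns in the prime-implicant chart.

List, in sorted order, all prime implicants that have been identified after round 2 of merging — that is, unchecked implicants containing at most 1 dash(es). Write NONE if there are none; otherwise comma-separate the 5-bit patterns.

[col 0] 00001*, 00100*, 00101*, 00110*, 01010*, 01011*, 01101*, 10000*, 10001*, 10100*, 11000*, 11010*, 11100*, 11101*, 11110*, 11111*
[col 1] -0001, -0100, -1010, -1101, 0-101, 00-01, 001-0, 0010-, 0101-, 1-000*, 1-100*, 10-00*, 1000-, 11-00*, 11-10*, 110-0*, 111-0*, 111-1*, 1110-*, 1111-*
[col 2] 1--00, 11--0, 111--
Prime implicants: -0001, -0100, -1010, -1101, 0-101, 00-01, 001-0, 0010-, 0101-, 1--00, 1000-, 11--0, 111--

-0001, -0100, -1010, -1101, 0-101, 00-01, 001-0, 0010-, 0101-, 1000-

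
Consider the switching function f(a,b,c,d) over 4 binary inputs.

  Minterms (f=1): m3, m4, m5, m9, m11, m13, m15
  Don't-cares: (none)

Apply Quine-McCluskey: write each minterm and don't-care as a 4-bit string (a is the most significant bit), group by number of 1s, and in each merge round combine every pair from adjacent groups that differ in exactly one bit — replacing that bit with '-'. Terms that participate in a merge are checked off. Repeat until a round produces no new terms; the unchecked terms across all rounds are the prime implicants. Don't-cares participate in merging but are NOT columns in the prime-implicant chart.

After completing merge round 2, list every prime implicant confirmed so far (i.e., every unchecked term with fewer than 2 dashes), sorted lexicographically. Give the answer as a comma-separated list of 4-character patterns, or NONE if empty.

-011, -101, 010-

[col 0] 0011*, 0100*, 0101*, 1001*, 1011*, 1101*, 1111*
[col 1] -011, -101, 010-, 1-01*, 1-11*, 10-1*, 11-1*
[col 2] 1--1
Prime implicants: -011, -101, 010-, 1--1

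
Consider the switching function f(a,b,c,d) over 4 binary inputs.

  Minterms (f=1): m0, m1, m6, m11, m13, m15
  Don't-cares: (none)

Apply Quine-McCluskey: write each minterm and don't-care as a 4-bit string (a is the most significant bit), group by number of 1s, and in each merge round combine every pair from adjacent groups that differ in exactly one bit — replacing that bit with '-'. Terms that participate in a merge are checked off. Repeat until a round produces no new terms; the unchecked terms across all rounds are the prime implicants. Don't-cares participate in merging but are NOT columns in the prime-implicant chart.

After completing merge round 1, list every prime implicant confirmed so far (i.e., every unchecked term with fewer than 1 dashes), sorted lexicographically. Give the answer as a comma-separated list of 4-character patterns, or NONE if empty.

0110

Round 0: 0000✓ 0001✓ 0110 1011✓ 1101✓ 1111✓
Round 1: 000- 1-11 11-1
PIs = {000-, 0110, 1-11, 11-1}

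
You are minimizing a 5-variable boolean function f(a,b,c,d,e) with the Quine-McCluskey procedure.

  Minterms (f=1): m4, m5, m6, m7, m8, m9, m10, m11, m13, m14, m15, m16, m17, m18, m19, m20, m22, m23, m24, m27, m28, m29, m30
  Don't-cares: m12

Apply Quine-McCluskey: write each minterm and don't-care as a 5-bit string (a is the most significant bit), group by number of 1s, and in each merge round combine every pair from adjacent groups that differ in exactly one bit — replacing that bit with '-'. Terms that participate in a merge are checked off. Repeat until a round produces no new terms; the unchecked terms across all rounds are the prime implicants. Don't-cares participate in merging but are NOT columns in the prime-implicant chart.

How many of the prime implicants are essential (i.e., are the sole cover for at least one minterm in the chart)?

Round 0: 00100✓ 00101✓ 00110✓ 00111✓ 01000✓ 01001✓ 01010✓ 01011✓ 01100✓ 01101✓ 01110✓ 01111✓ 10000✓ 10001✓ 10010✓ 10011✓ 10100✓ 10110✓ 10111✓ 11000✓ 11011✓ 11100✓ 11101✓ 11110✓
Round 1: -0100✓ -0110✓ -0111✓ -1000✓ -1011 -1100✓ -1101✓ -1110✓ 0-100✓ 0-101✓ 0-110✓ 0-111✓ 001-0✓ 001-1✓ 0010-✓ 0011-✓ 01-00✓ 01-01✓ 01-10✓ 01-11✓ 010-0✓ 010-1✓ 0100-✓ 0101-✓ 011-0✓ 011-1✓ 0110-✓ 0111-✓ 1-000✓ 1-011 1-100✓ 1-110✓ 10-00✓ 10-10✓ 10-11✓ 100-0✓ 100-1✓ 1000-✓ 1001-✓ 101-0✓ 1011-✓ 11-00✓ 111-0✓ 1110-✓
Round 2: --100✓ --110✓ -01-0✓ -011- -1-00 -11-0✓ -110- 0-1-0✓ 0-1-1✓ 0-10-✓ 0-11-✓ 001--✓ 01--0✓ 01--1✓ 01-0-✓ 01-1-✓ 010--✓ 011--✓ 1--00 1-1-0✓ 10--0 10-1- 100--
Round 3: --1-0 0-1-- 01---
PIs = {--1-0, -011-, -1-00, -1011, -110-, 0-1--, 01---, 1--00, 1-011, 10--0, 10-1-, 100--}
Coverage chart:
  m4: --1-0,0-1--
  m5: 0-1-- ←essential
  m6: --1-0,-011-,0-1--
  m7: -011-,0-1--
  m8: -1-00,01---
  m9: 01--- ←essential
  m10: 01--- ←essential
  m11: -1011,01---
  m13: -110-,0-1--,01---
  m14: --1-0,0-1--,01---
  m15: 0-1--,01---
  m16: 1--00,10--0,100--
  m17: 100-- ←essential
  m18: 10--0,10-1-,100--
  m19: 1-011,10-1-,100--
  m20: --1-0,1--00,10--0
  m22: --1-0,-011-,10--0,10-1-
  m23: -011-,10-1-
  m24: -1-00,1--00
  m27: -1011,1-011
  m28: --1-0,-1-00,-110-,1--00
  m29: -110- ←essential
  m30: --1-0 ←essential
Essential: --1-0, -110-, 0-1--, 01---, 100--

5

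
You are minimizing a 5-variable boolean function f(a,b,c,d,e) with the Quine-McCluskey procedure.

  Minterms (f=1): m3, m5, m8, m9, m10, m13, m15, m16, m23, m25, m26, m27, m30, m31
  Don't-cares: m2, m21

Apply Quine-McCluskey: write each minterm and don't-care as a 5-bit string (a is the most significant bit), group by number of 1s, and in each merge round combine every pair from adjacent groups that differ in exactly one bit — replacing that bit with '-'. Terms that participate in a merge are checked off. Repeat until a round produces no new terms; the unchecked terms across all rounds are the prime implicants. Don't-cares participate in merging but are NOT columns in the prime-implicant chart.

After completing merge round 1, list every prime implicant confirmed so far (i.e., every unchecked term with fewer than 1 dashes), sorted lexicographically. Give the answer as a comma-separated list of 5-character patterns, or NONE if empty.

10000

size-2^0 implicants → 00010(✓)  00011(✓)  00101(✓)  01000(✓)  01001(✓)  01010(✓)  01101(✓)  01111(✓)  10000  10101(✓)  10111(✓)  11001(✓)  11010(✓)  11011(✓)  11110(✓)  11111(✓)
size-2^1 implicants → -0101  -1001  -1010  -1111  0-010  0-101  0001-  01-01  010-0  0100-  011-1  1-111  101-1  11-10(✓)  11-11(✓)  110-1  1101-(✓)  1111-(✓)
size-2^2 implicants → 11-1-
Unchecked terms (primes): -0101, -1001, -1010, -1111, 0-010, 0-101, 0001-, 01-01, 010-0, 0100-, 011-1, 1-111, 10000, 101-1, 11-1-, 110-1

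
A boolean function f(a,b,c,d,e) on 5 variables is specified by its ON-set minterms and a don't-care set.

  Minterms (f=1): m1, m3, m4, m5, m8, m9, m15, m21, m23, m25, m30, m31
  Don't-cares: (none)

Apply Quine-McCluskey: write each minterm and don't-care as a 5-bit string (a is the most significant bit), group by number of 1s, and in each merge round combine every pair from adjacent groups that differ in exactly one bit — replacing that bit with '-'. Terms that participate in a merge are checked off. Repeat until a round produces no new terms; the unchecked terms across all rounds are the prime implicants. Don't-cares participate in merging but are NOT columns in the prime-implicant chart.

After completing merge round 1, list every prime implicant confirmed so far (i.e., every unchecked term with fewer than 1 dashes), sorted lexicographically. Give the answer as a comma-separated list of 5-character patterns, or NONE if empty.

NONE

size-2^0 implicants → 00001(✓)  00011(✓)  00100(✓)  00101(✓)  01000(✓)  01001(✓)  01111(✓)  10101(✓)  10111(✓)  11001(✓)  11110(✓)  11111(✓)
size-2^1 implicants → -0101  -1001  -1111  0-001  00-01  000-1  0010-  0100-  1-111  101-1  1111-
Unchecked terms (primes): -0101, -1001, -1111, 0-001, 00-01, 000-1, 0010-, 0100-, 1-111, 101-1, 1111-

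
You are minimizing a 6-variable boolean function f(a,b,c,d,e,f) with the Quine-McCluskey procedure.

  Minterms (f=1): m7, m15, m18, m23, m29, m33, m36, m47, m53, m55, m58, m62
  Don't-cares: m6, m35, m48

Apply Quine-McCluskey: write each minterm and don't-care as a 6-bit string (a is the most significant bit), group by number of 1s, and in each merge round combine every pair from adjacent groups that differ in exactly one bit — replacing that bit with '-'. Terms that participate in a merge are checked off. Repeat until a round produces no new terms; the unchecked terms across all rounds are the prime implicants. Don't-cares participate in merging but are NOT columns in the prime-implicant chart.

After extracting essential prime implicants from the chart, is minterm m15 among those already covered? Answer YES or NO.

size-2^0 implicants → 000110(✓)  000111(✓)  001111(✓)  010010  010111(✓)  011101  100001(✓)  100011(✓)  100100  101111(✓)  110000  110101(✓)  110111(✓)  111010(✓)  111110(✓)
size-2^1 implicants → -01111  -10111  0-0111  00-111  00011-  1000-1  1101-1  111-10
Unchecked terms (primes): -01111, -10111, 0-0111, 00-111, 00011-, 010010, 011101, 1000-1, 100100, 110000, 1101-1, 111-10
Minterm coverage:
  m7 ⊆ 0-0111,00-111,00011-
  m15 ⊆ -01111,00-111
  m18 ⊆ 010010 [E]
  m23 ⊆ -10111,0-0111
  m29 ⊆ 011101 [E]
  m33 ⊆ 1000-1 [E]
  m36 ⊆ 100100 [E]
  m47 ⊆ -01111 [E]
  m53 ⊆ 1101-1 [E]
  m55 ⊆ -10111,1101-1
  m58 ⊆ 111-10 [E]
  m62 ⊆ 111-10 [E]
E = {-01111, 010010, 011101, 1000-1, 100100, 1101-1, 111-10}

YES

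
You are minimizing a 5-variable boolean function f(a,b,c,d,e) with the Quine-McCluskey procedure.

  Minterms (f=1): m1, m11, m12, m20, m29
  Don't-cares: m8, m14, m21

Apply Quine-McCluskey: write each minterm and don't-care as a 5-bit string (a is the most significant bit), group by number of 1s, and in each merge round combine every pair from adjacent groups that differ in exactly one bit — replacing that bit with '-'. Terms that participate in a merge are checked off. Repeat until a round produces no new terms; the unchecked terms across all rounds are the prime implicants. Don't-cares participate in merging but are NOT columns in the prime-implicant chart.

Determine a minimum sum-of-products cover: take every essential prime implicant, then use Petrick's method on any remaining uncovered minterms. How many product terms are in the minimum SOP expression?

5

[col 0] 00001, 01000*, 01011, 01100*, 01110*, 10100*, 10101*, 11101*
[col 1] 01-00, 011-0, 1-101, 1010-
Prime implicants: 00001, 01-00, 01011, 011-0, 1-101, 1010-
PI chart (minterm → PIs covering it):
  1 | 00001  (sole → essential)
  11 | 01011  (sole → essential)
  12 | 01-00,011-0
  20 | 1010-  (sole → essential)
  29 | 1-101  (sole → essential)
Essential prime implicants: 00001, 01011, 1-101, 1010-
Petrick residual → 01-00
Minimum SOP uses 5 PIs: a'b'c'd'e + a'bd'e' + a'bc'de + acd'e + ab'cd'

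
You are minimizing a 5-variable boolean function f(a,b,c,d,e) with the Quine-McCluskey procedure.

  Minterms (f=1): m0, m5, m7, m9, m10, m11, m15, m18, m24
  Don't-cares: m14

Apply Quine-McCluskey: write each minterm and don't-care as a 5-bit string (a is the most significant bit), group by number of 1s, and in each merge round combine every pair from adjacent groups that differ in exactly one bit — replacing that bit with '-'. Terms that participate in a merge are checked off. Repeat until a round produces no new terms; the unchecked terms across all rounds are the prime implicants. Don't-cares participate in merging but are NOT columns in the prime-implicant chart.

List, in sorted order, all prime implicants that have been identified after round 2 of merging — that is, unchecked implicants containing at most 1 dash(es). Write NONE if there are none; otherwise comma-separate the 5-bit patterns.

0-111, 00000, 001-1, 010-1, 10010, 11000

size-2^0 implicants → 00000  00101(✓)  00111(✓)  01001(✓)  01010(✓)  01011(✓)  01110(✓)  01111(✓)  10010  11000
size-2^1 implicants → 0-111  001-1  01-10(✓)  01-11(✓)  010-1  0101-(✓)  0111-(✓)
size-2^2 implicants → 01-1-
Unchecked terms (primes): 0-111, 00000, 001-1, 01-1-, 010-1, 10010, 11000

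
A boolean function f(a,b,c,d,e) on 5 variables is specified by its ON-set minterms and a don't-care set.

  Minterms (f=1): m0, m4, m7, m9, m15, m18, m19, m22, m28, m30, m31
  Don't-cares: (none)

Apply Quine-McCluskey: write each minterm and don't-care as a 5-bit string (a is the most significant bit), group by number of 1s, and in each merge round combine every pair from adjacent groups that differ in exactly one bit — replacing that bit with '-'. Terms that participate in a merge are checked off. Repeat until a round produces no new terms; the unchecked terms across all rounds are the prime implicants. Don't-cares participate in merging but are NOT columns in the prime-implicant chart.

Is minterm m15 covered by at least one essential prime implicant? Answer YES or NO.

YES

size-2^0 implicants → 00000(✓)  00100(✓)  00111(✓)  01001  01111(✓)  10010(✓)  10011(✓)  10110(✓)  11100(✓)  11110(✓)  11111(✓)
size-2^1 implicants → -1111  0-111  00-00  1-110  10-10  1001-  111-0  1111-
Unchecked terms (primes): -1111, 0-111, 00-00, 01001, 1-110, 10-10, 1001-, 111-0, 1111-
Minterm coverage:
  m0 ⊆ 00-00 [E]
  m4 ⊆ 00-00 [E]
  m7 ⊆ 0-111 [E]
  m9 ⊆ 01001 [E]
  m15 ⊆ -1111,0-111
  m18 ⊆ 10-10,1001-
  m19 ⊆ 1001- [E]
  m22 ⊆ 1-110,10-10
  m28 ⊆ 111-0 [E]
  m30 ⊆ 1-110,111-0,1111-
  m31 ⊆ -1111,1111-
E = {0-111, 00-00, 01001, 1001-, 111-0}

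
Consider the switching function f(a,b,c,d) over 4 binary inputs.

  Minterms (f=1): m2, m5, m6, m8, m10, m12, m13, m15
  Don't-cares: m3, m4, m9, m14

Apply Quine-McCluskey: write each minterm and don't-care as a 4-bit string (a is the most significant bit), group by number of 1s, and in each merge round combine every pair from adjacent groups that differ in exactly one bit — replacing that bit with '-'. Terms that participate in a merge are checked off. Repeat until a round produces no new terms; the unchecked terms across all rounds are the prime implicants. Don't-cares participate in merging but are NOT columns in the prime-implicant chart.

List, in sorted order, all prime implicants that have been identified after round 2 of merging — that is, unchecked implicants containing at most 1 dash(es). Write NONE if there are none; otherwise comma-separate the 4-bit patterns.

001-

size-2^0 implicants → 0010(✓)  0011(✓)  0100(✓)  0101(✓)  0110(✓)  1000(✓)  1001(✓)  1010(✓)  1100(✓)  1101(✓)  1110(✓)  1111(✓)
size-2^1 implicants → -010(✓)  -100(✓)  -101(✓)  -110(✓)  0-10(✓)  001-  01-0(✓)  010-(✓)  1-00(✓)  1-01(✓)  1-10(✓)  10-0(✓)  100-(✓)  11-0(✓)  11-1(✓)  110-(✓)  111-(✓)
size-2^2 implicants → --10  -1-0  -10-  1--0  1-0-  11--
Unchecked terms (primes): --10, -1-0, -10-, 001-, 1--0, 1-0-, 11--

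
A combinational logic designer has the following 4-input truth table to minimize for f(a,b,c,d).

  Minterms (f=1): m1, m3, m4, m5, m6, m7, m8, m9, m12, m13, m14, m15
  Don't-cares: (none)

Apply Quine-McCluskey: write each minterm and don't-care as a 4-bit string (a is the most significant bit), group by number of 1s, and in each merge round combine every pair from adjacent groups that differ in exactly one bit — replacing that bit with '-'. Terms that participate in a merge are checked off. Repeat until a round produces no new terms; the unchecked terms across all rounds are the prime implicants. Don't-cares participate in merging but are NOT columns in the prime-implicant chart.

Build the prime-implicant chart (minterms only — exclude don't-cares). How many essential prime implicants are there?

3

[col 0] 0001*, 0011*, 0100*, 0101*, 0110*, 0111*, 1000*, 1001*, 1100*, 1101*, 1110*, 1111*
[col 1] -001*, -100*, -101*, -110*, -111*, 0-01*, 0-11*, 00-1*, 01-0*, 01-1*, 010-*, 011-*, 1-00*, 1-01*, 100-*, 11-0*, 11-1*, 110-*, 111-*
[col 2] --01, -1-0*, -1-1*, -10-*, -11-*, 0--1, 01--*, 1-0-, 11--*
[col 3] -1--
Prime implicants: --01, -1--, 0--1, 1-0-
PI chart (minterm → PIs covering it):
  1 | --01,0--1
  3 | 0--1  (sole → essential)
  4 | -1--  (sole → essential)
  5 | --01,-1--,0--1
  6 | -1--  (sole → essential)
  7 | -1--,0--1
  8 | 1-0-  (sole → essential)
  9 | --01,1-0-
  12 | -1--,1-0-
  13 | --01,-1--,1-0-
  14 | -1--  (sole → essential)
  15 | -1--  (sole → essential)
Essential prime implicants: -1--, 0--1, 1-0-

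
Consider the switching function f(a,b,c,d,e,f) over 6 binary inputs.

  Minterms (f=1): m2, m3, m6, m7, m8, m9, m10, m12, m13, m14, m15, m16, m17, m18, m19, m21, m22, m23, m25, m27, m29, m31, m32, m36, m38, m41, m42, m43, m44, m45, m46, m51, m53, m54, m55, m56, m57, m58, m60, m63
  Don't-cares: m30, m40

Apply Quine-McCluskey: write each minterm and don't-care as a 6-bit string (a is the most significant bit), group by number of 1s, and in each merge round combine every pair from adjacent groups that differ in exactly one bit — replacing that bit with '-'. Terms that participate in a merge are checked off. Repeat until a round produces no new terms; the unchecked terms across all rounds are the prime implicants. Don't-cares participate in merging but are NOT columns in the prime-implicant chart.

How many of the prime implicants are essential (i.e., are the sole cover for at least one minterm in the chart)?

size-2^0 implicants → 000010(✓)  000011(✓)  000110(✓)  000111(✓)  001000(✓)  001001(✓)  001010(✓)  001100(✓)  001101(✓)  001110(✓)  001111(✓)  010000(✓)  010001(✓)  010010(✓)  010011(✓)  010101(✓)  010110(✓)  010111(✓)  011001(✓)  011011(✓)  011101(✓)  011110(✓)  011111(✓)  100000(✓)  100100(✓)  100110(✓)  101000(✓)  101001(✓)  101010(✓)  101011(✓)  101100(✓)  101101(✓)  101110(✓)  110011(✓)  110101(✓)  110110(✓)  110111(✓)  111000(✓)  111001(✓)  111010(✓)  111100(✓)  111111(✓)
size-2^1 implicants → -00110(✓)  -01000(✓)  -01001(✓)  -01010(✓)  -01100(✓)  -01101(✓)  -01110(✓)  -10011(✓)  -10101(✓)  -10110(✓)  -10111(✓)  -11001(✓)  -11111(✓)  0-0010(✓)  0-0011(✓)  0-0110(✓)  0-0111(✓)  0-1001(✓)  0-1101(✓)  0-1110(✓)  0-1111(✓)  00-010(✓)  00-110(✓)  00-111(✓)  000-10(✓)  000-11(✓)  00001-(✓)  00011-(✓)  001-00(✓)  001-01(✓)  001-10(✓)  0010-0(✓)  00100-(✓)  0011-0(✓)  0011-1(✓)  00110-(✓)  00111-(✓)  01-001(✓)  01-011(✓)  01-101(✓)  01-110(✓)  01-111(✓)  010-01(✓)  010-10(✓)  010-11(✓)  0100-0(✓)  0100-1(✓)  01000-(✓)  01001-(✓)  0101-1(✓)  01011-(✓)  011-01(✓)  011-11(✓)  0110-1(✓)  0111-1(✓)  01111-(✓)  1-0110(✓)  1-1000(✓)  1-1001(✓)  1-1010(✓)  1-1100(✓)  10-000(✓)  10-100(✓)  10-110(✓)  100-00(✓)  1001-0(✓)  101-00(✓)  101-01(✓)  101-10(✓)  1010-0(✓)  1010-1(✓)  10100-(✓)  10101-(✓)  1011-0(✓)  10110-(✓)  11-111(✓)  110-11(✓)  1101-1(✓)  11011-(✓)  111-00(✓)  1110-0(✓)  11100-(✓)
size-2^2 implicants → --0110  --1001  -0-110  -01-00(✓)  -01-01(✓)  -01-10(✓)  -010-0(✓)  -0100-(✓)  -011-0(✓)  -0110-(✓)  -1-111  -10-11  -101-1  -1011-  0--110(✓)  0--111(✓)  0-0-10(✓)  0-0-11(✓)  0-001-(✓)  0-011-(✓)  0-1-01  0-11-1  0-111-(✓)  00--10  00-11-(✓)  000-1-(✓)  001--0(✓)  001-0-(✓)  0011--  01--01(✓)  01--11(✓)  01-0-1(✓)  01-1-1(✓)  01-11-(✓)  010--1(✓)  010-1-(✓)  0100--  011--1(✓)  1-1-00  1-10-0  1-100-  10--00  10-1-0  101--0(✓)  101-0-(✓)  1010--
size-2^3 implicants → -01--0  -01-0-  0--11-  0-0-1-  01---1
Unchecked terms (primes): --0110, --1001, -0-110, -01--0, -01-0-, -1-111, -10-11, -101-1, -1011-, 0--11-, 0-0-1-, 0-1-01, 0-11-1, 00--10, 0011--, 01---1, 0100--, 1-1-00, 1-10-0, 1-100-, 10--00, 10-1-0, 1010--
Minterm coverage:
  m2 ⊆ 0-0-1-,00--10
  m3 ⊆ 0-0-1- [E]
  m6 ⊆ --0110,-0-110,0--11-,0-0-1-,00--10
  m7 ⊆ 0--11-,0-0-1-
  m8 ⊆ -01--0,-01-0-
  m9 ⊆ --1001,-01-0-,0-1-01
  m10 ⊆ -01--0,00--10
  m12 ⊆ -01--0,-01-0-,0011--
  m13 ⊆ -01-0-,0-1-01,0-11-1,0011--
  m14 ⊆ -0-110,-01--0,0--11-,00--10,0011--
  m15 ⊆ 0--11-,0-11-1,0011--
  m16 ⊆ 0100-- [E]
  m17 ⊆ 01---1,0100--
  m18 ⊆ 0-0-1-,0100--
  m19 ⊆ -10-11,0-0-1-,01---1,0100--
  m21 ⊆ -101-1,01---1
  m22 ⊆ --0110,-1011-,0--11-,0-0-1-
  m23 ⊆ -1-111,-10-11,-101-1,-1011-,0--11-,0-0-1-,01---1
  m25 ⊆ --1001,0-1-01,01---1
  m27 ⊆ 01---1 [E]
  m29 ⊆ 0-1-01,0-11-1,01---1
  m31 ⊆ -1-111,0--11-,0-11-1,01---1
  m32 ⊆ 10--00 [E]
  m36 ⊆ 10--00,10-1-0
  m38 ⊆ --0110,-0-110,10-1-0
  m41 ⊆ --1001,-01-0-,1-100-,1010--
  m42 ⊆ -01--0,1-10-0,1010--
  m43 ⊆ 1010-- [E]
  m44 ⊆ -01--0,-01-0-,1-1-00,10--00,10-1-0
  m45 ⊆ -01-0- [E]
  m46 ⊆ -0-110,-01--0,10-1-0
  m51 ⊆ -10-11 [E]
  m53 ⊆ -101-1 [E]
  m54 ⊆ --0110,-1011-
  m55 ⊆ -1-111,-10-11,-101-1,-1011-
  m56 ⊆ 1-1-00,1-10-0,1-100-
  m57 ⊆ --1001,1-100-
  m58 ⊆ 1-10-0 [E]
  m60 ⊆ 1-1-00 [E]
  m63 ⊆ -1-111 [E]
E = {-01-0-, -1-111, -10-11, -101-1, 0-0-1-, 01---1, 0100--, 1-1-00, 1-10-0, 10--00, 1010--}

11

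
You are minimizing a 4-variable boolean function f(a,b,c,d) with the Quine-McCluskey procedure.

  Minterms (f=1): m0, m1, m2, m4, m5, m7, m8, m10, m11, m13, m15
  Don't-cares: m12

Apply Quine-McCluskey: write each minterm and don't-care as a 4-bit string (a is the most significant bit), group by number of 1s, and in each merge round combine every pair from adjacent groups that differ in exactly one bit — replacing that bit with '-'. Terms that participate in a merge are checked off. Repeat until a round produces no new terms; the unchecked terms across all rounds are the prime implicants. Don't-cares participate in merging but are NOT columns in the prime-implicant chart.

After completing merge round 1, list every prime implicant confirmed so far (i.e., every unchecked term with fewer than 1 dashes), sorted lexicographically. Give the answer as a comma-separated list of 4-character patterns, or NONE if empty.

Round 0: 0000✓ 0001✓ 0010✓ 0100✓ 0101✓ 0111✓ 1000✓ 1010✓ 1011✓ 1100✓ 1101✓ 1111✓
Round 1: -000✓ -010✓ -100✓ -101✓ -111✓ 0-00✓ 0-01✓ 00-0✓ 000-✓ 01-1✓ 010-✓ 1-00✓ 1-11 10-0✓ 101- 11-1✓ 110-✓
Round 2: --00 -0-0 -1-1 -10- 0-0-
PIs = {--00, -0-0, -1-1, -10-, 0-0-, 1-11, 101-}

NONE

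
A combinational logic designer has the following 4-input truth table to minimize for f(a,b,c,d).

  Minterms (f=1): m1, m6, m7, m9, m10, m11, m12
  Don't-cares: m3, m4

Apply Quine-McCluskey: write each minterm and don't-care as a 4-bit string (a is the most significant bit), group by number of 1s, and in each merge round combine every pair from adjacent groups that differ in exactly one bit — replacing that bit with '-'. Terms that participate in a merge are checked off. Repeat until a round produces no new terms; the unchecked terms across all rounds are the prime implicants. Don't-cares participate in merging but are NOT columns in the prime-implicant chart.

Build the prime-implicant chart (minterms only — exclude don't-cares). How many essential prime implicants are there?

Round 0: 0001✓ 0011✓ 0100✓ 0110✓ 0111✓ 1001✓ 1010✓ 1011✓ 1100✓
Round 1: -001✓ -011✓ -100 0-11 00-1✓ 01-0 011- 10-1✓ 101-
Round 2: -0-1
PIs = {-0-1, -100, 0-11, 01-0, 011-, 101-}
Coverage chart:
  m1: -0-1 ←essential
  m6: 01-0,011-
  m7: 0-11,011-
  m9: -0-1 ←essential
  m10: 101- ←essential
  m11: -0-1,101-
  m12: -100 ←essential
Essential: -0-1, -100, 101-

3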